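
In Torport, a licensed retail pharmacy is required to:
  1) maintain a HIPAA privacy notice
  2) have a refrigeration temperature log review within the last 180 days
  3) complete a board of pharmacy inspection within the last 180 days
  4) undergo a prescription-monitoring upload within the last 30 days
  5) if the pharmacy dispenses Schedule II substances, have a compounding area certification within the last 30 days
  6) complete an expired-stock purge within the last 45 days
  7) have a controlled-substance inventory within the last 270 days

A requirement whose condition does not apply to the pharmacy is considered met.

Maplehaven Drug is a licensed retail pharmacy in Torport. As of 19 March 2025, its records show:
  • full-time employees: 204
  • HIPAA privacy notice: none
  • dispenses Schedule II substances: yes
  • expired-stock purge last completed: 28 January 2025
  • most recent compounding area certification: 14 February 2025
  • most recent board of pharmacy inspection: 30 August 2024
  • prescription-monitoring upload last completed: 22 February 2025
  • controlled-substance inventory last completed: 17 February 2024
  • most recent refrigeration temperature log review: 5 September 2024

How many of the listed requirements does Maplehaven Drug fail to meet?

1. HIPAA privacy notice absent → not met
2. refrigeration temperature log review 195 days ago vs limit 180 → not met
3. board of pharmacy inspection 201 days ago vs limit 180 → not met
4. prescription-monitoring upload 25 days ago vs limit 30 → met
5. condition 'dispenses Schedule II substances' holds; compounding area certification 33 days ago vs limit 30 → not met
6. expired-stock purge 50 days ago vs limit 45 → not met
7. controlled-substance inventory 396 days ago vs limit 270 → not met
Not met: 6 of 7

6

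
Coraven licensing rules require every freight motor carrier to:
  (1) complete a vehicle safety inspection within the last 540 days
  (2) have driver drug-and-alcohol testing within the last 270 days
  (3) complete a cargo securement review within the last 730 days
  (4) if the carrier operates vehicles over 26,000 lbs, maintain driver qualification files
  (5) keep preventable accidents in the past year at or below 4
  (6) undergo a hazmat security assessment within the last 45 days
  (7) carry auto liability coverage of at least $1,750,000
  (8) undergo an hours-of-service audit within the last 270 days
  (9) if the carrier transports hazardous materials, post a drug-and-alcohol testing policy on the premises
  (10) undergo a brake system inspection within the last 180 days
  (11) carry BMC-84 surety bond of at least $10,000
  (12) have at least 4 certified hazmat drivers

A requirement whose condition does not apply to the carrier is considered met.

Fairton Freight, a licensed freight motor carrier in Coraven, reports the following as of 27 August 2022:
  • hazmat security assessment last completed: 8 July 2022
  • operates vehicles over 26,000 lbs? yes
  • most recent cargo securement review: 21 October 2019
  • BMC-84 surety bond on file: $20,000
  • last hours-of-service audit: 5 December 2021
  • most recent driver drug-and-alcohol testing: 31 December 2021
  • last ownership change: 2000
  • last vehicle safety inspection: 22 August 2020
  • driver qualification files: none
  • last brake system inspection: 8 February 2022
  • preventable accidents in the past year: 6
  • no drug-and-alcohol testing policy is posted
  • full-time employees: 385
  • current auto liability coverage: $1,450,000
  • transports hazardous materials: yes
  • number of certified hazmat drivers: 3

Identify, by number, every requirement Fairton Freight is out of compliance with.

1. vehicle safety inspection 735 days ago vs limit 540 → not met
2. driver drug-and-alcohol testing 239 days ago vs limit 270 → met
3. cargo securement review 1041 days ago vs limit 730 → not met
4. condition 'operates vehicles over 26,000 lbs' holds; driver qualification files absent → not met
5. preventable accidents in the past year 6 > 4 → not met
6. hazmat security assessment 50 days ago vs limit 45 → not met
7. auto liability coverage $1,450,000 < $1,750,000 → not met
8. hours-of-service audit 265 days ago vs limit 270 → met
9. condition 'transports hazardous materials' holds; drug-and-alcohol testing policy absent → not met
10. brake system inspection 200 days ago vs limit 180 → not met
11. BMC-84 surety bond $20,000 ≥ $10,000 → met
12. certified hazmat drivers 3 < 4 → not met
Not met: 1, 3, 4, 5, 6, 7, 9, 10, 12

1, 3, 4, 5, 6, 7, 9, 10, 12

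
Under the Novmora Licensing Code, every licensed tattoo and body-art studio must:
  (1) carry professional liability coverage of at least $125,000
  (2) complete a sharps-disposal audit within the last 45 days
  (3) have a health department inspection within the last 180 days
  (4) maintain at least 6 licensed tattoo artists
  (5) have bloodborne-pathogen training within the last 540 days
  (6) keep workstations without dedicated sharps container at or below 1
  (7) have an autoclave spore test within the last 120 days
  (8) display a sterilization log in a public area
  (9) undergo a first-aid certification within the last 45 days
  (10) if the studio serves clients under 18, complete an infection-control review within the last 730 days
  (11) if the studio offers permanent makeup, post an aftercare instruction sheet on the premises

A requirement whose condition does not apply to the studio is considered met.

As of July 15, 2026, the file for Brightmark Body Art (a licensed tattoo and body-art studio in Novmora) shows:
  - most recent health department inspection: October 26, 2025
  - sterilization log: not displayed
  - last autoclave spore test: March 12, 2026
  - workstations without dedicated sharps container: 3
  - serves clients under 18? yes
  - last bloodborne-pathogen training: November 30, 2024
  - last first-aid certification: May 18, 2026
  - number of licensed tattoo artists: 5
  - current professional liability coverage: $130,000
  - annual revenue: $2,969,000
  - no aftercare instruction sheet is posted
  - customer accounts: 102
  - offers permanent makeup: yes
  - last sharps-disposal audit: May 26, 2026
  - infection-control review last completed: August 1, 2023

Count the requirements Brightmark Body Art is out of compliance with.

1. professional liability coverage $130,000 ≥ $125,000 → met
2. sharps-disposal audit 50 days ago vs limit 45 → not met
3. health department inspection 262 days ago vs limit 180 → not met
4. licensed tattoo artists 5 < 6 → not met
5. bloodborne-pathogen training 592 days ago vs limit 540 → not met
6. workstations without dedicated sharps container 3 > 1 → not met
7. autoclave spore test 125 days ago vs limit 120 → not met
8. sterilization log absent → not met
9. first-aid certification 58 days ago vs limit 45 → not met
10. condition 'serves clients under 18' holds; infection-control review 1079 days ago vs limit 730 → not met
11. condition 'offers permanent makeup' holds; aftercare instruction sheet absent → not met
Not met: 10 of 11

10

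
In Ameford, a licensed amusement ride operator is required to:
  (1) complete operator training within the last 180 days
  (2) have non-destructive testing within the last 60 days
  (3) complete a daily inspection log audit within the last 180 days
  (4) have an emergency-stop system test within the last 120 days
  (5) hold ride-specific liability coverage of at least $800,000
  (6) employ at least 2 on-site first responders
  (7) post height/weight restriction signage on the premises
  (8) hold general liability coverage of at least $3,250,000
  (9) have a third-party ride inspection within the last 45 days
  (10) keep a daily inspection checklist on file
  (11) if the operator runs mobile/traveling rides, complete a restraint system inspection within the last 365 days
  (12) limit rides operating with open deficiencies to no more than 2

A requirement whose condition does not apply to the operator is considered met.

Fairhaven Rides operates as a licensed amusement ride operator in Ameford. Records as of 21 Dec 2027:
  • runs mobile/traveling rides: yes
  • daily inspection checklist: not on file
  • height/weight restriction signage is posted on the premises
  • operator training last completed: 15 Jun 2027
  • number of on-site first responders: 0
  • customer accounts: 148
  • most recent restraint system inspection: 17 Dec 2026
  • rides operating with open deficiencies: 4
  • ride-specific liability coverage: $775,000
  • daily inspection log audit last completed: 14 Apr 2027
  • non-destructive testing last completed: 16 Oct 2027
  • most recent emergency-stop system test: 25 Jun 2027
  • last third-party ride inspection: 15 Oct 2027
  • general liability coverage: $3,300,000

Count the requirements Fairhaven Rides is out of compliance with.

10

1. operator training 189 days ago vs limit 180 → not met
2. non-destructive testing 66 days ago vs limit 60 → not met
3. daily inspection log audit 251 days ago vs limit 180 → not met
4. emergency-stop system test 179 days ago vs limit 120 → not met
5. ride-specific liability coverage $775,000 < $800,000 → not met
6. on-site first responders 0 < 2 → not met
7. height/weight restriction signage present → met
8. general liability coverage $3,300,000 ≥ $3,250,000 → met
9. third-party ride inspection 67 days ago vs limit 45 → not met
10. daily inspection checklist absent → not met
11. condition 'runs mobile/traveling rides' holds; restraint system inspection 369 days ago vs limit 365 → not met
12. rides operating with open deficiencies 4 > 2 → not met
Not met: 10 of 12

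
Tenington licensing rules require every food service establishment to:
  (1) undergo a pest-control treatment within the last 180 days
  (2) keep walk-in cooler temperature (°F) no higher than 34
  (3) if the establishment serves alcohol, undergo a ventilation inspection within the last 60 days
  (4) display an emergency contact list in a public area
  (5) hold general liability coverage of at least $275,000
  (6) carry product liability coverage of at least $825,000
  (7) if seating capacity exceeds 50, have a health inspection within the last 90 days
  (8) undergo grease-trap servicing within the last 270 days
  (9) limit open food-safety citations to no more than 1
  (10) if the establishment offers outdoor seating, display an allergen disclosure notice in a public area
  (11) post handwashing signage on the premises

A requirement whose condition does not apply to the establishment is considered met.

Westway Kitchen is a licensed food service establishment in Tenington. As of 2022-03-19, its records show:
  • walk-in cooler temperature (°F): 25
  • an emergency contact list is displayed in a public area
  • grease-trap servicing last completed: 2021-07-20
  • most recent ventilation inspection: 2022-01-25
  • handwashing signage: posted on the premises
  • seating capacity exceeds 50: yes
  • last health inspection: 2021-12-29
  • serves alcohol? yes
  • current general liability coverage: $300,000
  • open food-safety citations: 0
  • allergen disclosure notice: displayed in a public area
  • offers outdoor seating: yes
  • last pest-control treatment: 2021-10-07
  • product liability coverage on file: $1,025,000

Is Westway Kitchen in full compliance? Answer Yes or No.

Yes

1. pest-control treatment 163 days ago vs limit 180 → met
2. walk-in cooler temperature (°F) 25 ≤ 34 → met
3. condition 'serves alcohol' holds; ventilation inspection 53 days ago vs limit 60 → met
4. emergency contact list present → met
5. general liability coverage $300,000 ≥ $275,000 → met
6. product liability coverage $1,025,000 ≥ $825,000 → met
7. condition 'seating capacity exceeds 50' holds; health inspection 80 days ago vs limit 90 → met
8. grease-trap servicing 242 days ago vs limit 270 → met
9. open food-safety citations 0 ≤ 1 → met
10. condition 'offers outdoor seating' holds; allergen disclosure notice present → met
11. handwashing signage present → met
All met.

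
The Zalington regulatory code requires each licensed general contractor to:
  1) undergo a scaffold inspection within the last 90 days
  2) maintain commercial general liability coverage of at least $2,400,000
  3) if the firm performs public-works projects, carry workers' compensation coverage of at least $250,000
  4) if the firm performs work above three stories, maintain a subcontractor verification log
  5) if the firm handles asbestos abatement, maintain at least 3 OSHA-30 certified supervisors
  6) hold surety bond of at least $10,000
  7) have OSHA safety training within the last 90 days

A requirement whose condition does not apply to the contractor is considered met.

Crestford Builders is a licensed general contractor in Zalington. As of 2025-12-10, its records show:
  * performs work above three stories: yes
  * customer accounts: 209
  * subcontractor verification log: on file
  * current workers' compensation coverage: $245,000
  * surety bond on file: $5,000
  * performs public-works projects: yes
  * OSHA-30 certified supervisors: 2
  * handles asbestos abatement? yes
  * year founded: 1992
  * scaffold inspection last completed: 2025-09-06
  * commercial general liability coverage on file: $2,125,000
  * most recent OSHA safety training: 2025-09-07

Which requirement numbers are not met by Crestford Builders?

1. scaffold inspection 95 days ago vs limit 90 → not met
2. commercial general liability coverage $2,125,000 < $2,400,000 → not met
3. condition 'performs public-works projects' holds; workers' compensation coverage $245,000 < $250,000 → not met
4. condition 'performs work above three stories' holds; subcontractor verification log present → met
5. condition 'handles asbestos abatement' holds; OSHA-30 certified supervisors 2 < 3 → not met
6. surety bond $5,000 < $10,000 → not met
7. OSHA safety training 94 days ago vs limit 90 → not met
Not met: 1, 2, 3, 5, 6, 7

1, 2, 3, 5, 6, 7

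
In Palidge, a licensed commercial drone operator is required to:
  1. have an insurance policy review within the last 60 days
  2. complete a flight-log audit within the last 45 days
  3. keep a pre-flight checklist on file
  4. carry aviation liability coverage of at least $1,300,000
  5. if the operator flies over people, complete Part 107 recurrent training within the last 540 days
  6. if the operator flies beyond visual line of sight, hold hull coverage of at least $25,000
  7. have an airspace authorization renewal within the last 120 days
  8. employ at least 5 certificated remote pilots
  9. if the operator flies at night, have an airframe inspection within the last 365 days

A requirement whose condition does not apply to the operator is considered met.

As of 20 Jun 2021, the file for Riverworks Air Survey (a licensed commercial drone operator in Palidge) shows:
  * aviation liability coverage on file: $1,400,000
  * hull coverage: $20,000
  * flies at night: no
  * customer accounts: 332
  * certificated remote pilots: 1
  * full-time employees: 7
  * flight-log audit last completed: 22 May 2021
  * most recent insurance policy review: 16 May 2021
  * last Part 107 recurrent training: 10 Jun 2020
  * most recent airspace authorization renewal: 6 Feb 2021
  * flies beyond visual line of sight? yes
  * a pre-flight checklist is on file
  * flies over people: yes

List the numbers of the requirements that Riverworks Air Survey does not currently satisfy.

1. insurance policy review 35 days ago vs limit 60 → met
2. flight-log audit 29 days ago vs limit 45 → met
3. pre-flight checklist present → met
4. aviation liability coverage $1,400,000 ≥ $1,300,000 → met
5. condition 'flies over people' holds; Part 107 recurrent training 375 days ago vs limit 540 → met
6. condition 'flies beyond visual line of sight' holds; hull coverage $20,000 < $25,000 → not met
7. airspace authorization renewal 134 days ago vs limit 120 → not met
8. certificated remote pilots 1 < 5 → not met
9. condition 'flies at night' does not hold → requirement n/a → met
Not met: 6, 7, 8

6, 7, 8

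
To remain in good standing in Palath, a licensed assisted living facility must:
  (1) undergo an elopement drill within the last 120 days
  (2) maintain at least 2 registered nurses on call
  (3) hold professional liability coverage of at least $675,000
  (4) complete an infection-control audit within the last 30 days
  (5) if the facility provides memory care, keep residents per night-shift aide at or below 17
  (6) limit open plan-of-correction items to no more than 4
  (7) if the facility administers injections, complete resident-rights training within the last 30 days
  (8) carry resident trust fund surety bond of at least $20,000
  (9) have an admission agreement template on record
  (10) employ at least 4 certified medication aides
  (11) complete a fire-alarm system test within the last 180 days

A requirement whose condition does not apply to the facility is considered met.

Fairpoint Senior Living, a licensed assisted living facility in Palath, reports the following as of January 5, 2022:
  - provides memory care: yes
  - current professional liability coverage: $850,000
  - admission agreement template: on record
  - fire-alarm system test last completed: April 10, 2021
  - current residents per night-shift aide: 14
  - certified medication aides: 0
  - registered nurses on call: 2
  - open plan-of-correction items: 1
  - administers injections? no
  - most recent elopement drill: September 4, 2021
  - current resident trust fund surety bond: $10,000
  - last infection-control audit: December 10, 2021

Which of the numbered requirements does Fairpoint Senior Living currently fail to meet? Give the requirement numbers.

1. elopement drill 123 days ago vs limit 120 → not met
2. registered nurses on call 2 ≥ 2 → met
3. professional liability coverage $850,000 ≥ $675,000 → met
4. infection-control audit 26 days ago vs limit 30 → met
5. condition 'provides memory care' holds; residents per night-shift aide 14 ≤ 17 → met
6. open plan-of-correction items 1 ≤ 4 → met
7. condition 'administers injections' does not hold → requirement n/a → met
8. resident trust fund surety bond $10,000 < $20,000 → not met
9. admission agreement template present → met
10. certified medication aides 0 < 4 → not met
11. fire-alarm system test 270 days ago vs limit 180 → not met
Not met: 1, 8, 10, 11

1, 8, 10, 11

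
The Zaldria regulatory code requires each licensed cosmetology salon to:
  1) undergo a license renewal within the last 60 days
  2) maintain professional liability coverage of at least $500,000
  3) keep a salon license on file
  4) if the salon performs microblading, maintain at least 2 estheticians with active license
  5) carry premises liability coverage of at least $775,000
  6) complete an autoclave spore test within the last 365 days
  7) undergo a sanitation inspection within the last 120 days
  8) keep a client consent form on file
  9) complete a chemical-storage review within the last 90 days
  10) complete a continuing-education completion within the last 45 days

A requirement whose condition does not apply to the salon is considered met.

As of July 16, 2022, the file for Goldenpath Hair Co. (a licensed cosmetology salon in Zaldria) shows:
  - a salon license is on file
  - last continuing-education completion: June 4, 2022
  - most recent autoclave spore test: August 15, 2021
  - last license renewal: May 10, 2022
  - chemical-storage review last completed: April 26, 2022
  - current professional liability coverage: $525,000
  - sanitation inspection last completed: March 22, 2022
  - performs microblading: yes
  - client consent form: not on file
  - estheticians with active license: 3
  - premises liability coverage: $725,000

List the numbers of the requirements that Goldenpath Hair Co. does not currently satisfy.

1, 5, 8

1. license renewal 67 days ago vs limit 60 → not met
2. professional liability coverage $525,000 ≥ $500,000 → met
3. salon license present → met
4. condition 'performs microblading' holds; estheticians with active license 3 ≥ 2 → met
5. premises liability coverage $725,000 < $775,000 → not met
6. autoclave spore test 335 days ago vs limit 365 → met
7. sanitation inspection 116 days ago vs limit 120 → met
8. client consent form absent → not met
9. chemical-storage review 81 days ago vs limit 90 → met
10. continuing-education completion 42 days ago vs limit 45 → met
Not met: 1, 5, 8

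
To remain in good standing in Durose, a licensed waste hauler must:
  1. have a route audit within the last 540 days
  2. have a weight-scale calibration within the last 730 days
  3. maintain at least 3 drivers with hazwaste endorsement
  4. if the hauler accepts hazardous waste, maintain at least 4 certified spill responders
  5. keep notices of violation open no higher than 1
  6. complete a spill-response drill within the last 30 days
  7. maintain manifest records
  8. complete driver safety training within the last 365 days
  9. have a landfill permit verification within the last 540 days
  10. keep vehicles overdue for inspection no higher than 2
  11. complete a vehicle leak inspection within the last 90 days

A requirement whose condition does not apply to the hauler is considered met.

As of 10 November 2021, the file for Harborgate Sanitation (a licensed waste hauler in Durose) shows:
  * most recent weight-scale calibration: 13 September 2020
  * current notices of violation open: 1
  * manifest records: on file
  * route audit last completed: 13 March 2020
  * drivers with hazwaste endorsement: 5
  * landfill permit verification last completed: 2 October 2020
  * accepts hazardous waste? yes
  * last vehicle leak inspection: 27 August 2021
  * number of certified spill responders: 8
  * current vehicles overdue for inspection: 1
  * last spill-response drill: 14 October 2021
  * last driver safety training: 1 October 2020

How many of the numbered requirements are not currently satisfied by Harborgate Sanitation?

1. route audit 607 days ago vs limit 540 → not met
2. weight-scale calibration 423 days ago vs limit 730 → met
3. drivers with hazwaste endorsement 5 ≥ 3 → met
4. condition 'accepts hazardous waste' holds; certified spill responders 8 ≥ 4 → met
5. notices of violation open 1 ≤ 1 → met
6. spill-response drill 27 days ago vs limit 30 → met
7. manifest records present → met
8. driver safety training 405 days ago vs limit 365 → not met
9. landfill permit verification 404 days ago vs limit 540 → met
10. vehicles overdue for inspection 1 ≤ 2 → met
11. vehicle leak inspection 75 days ago vs limit 90 → met
Not met: 2 of 11

2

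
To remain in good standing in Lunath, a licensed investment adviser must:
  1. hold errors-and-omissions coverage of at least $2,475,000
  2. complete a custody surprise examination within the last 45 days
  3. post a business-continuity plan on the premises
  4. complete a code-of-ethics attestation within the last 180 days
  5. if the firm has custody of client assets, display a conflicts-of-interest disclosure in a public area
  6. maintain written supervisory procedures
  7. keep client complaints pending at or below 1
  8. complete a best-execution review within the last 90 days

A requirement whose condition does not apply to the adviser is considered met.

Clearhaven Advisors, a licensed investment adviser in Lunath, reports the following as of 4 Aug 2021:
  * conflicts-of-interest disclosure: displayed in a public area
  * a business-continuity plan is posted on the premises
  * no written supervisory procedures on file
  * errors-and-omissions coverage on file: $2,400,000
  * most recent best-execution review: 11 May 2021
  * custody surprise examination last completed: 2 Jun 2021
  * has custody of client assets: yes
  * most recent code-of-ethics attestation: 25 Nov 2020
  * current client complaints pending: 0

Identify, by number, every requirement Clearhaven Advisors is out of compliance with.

1. errors-and-omissions coverage $2,400,000 < $2,475,000 → not met
2. custody surprise examination 63 days ago vs limit 45 → not met
3. business-continuity plan present → met
4. code-of-ethics attestation 252 days ago vs limit 180 → not met
5. condition 'has custody of client assets' holds; conflicts-of-interest disclosure present → met
6. written supervisory procedures absent → not met
7. client complaints pending 0 ≤ 1 → met
8. best-execution review 85 days ago vs limit 90 → met
Not met: 1, 2, 4, 6

1, 2, 4, 6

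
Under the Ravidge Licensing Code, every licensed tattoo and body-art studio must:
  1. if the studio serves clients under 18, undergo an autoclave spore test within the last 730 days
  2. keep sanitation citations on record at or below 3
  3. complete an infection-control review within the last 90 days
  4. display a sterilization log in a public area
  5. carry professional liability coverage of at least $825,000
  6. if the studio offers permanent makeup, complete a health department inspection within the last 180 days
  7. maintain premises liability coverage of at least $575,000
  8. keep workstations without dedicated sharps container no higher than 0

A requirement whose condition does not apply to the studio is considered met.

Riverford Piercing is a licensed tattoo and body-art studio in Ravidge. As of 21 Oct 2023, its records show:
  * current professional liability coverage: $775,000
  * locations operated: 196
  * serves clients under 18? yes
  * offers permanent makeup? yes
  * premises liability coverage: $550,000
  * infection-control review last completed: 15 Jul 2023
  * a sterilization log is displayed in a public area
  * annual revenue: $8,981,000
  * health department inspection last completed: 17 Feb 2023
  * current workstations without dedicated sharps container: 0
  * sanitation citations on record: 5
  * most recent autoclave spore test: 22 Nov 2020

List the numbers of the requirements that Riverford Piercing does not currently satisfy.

1. condition 'serves clients under 18' holds; autoclave spore test 1063 days ago vs limit 730 → not met
2. sanitation citations on record 5 > 3 → not met
3. infection-control review 98 days ago vs limit 90 → not met
4. sterilization log present → met
5. professional liability coverage $775,000 < $825,000 → not met
6. condition 'offers permanent makeup' holds; health department inspection 246 days ago vs limit 180 → not met
7. premises liability coverage $550,000 < $575,000 → not met
8. workstations without dedicated sharps container 0 ≤ 0 → met
Not met: 1, 2, 3, 5, 6, 7

1, 2, 3, 5, 6, 7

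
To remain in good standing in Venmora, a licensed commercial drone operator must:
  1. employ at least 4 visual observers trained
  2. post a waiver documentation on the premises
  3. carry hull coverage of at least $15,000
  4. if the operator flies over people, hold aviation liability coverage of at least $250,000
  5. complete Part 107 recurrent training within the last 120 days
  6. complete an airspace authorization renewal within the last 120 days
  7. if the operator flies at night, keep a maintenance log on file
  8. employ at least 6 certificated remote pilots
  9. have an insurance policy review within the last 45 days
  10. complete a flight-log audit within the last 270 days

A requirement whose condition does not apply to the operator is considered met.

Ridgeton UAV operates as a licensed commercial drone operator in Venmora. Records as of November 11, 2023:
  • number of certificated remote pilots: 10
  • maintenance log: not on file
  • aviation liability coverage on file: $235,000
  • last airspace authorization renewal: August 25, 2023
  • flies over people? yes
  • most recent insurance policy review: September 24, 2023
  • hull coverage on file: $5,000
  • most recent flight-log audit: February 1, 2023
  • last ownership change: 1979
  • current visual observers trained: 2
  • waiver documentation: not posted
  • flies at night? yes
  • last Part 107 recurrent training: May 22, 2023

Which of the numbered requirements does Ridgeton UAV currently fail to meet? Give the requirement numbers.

1, 2, 3, 4, 5, 7, 9, 10

1. visual observers trained 2 < 4 → not met
2. waiver documentation absent → not met
3. hull coverage $5,000 < $15,000 → not met
4. condition 'flies over people' holds; aviation liability coverage $235,000 < $250,000 → not met
5. Part 107 recurrent training 173 days ago vs limit 120 → not met
6. airspace authorization renewal 78 days ago vs limit 120 → met
7. condition 'flies at night' holds; maintenance log absent → not met
8. certificated remote pilots 10 ≥ 6 → met
9. insurance policy review 48 days ago vs limit 45 → not met
10. flight-log audit 283 days ago vs limit 270 → not met
Not met: 1, 2, 3, 4, 5, 7, 9, 10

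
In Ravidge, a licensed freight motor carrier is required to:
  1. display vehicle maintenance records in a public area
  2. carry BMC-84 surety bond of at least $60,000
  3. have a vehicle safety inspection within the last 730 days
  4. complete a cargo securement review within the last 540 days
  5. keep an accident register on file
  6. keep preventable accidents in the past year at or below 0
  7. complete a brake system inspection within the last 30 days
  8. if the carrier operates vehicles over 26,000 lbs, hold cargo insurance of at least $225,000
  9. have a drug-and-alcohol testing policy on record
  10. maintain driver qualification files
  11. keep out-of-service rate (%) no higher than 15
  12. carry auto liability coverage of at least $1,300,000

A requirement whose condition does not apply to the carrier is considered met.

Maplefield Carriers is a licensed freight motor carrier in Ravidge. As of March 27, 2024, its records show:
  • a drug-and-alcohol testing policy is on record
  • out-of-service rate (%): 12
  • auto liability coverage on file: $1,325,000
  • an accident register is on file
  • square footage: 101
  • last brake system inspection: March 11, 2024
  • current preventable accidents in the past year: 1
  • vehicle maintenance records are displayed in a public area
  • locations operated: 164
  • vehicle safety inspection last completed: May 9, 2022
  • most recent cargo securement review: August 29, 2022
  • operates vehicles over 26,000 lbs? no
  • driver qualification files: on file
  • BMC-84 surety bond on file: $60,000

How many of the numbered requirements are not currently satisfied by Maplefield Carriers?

2

1. vehicle maintenance records present → met
2. BMC-84 surety bond $60,000 ≥ $60,000 → met
3. vehicle safety inspection 688 days ago vs limit 730 → met
4. cargo securement review 576 days ago vs limit 540 → not met
5. accident register present → met
6. preventable accidents in the past year 1 > 0 → not met
7. brake system inspection 16 days ago vs limit 30 → met
8. condition 'operates vehicles over 26,000 lbs' does not hold → requirement n/a → met
9. drug-and-alcohol testing policy present → met
10. driver qualification files present → met
11. out-of-service rate (%) 12 ≤ 15 → met
12. auto liability coverage $1,325,000 ≥ $1,300,000 → met
Not met: 2 of 12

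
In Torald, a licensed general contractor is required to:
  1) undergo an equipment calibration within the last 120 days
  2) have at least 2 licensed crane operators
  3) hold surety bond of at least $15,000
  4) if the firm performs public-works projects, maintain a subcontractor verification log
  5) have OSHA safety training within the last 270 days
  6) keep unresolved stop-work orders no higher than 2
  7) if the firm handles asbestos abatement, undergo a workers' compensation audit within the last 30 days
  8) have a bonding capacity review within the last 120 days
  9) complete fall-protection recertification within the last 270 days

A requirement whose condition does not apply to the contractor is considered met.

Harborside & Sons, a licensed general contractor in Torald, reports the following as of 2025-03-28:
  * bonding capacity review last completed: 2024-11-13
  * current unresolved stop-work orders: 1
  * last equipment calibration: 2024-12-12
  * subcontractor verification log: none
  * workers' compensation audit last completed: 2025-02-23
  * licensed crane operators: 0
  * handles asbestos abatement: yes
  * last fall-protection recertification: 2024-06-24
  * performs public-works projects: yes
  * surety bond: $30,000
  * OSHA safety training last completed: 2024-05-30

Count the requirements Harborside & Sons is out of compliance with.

6

1. equipment calibration 106 days ago vs limit 120 → met
2. licensed crane operators 0 < 2 → not met
3. surety bond $30,000 ≥ $15,000 → met
4. condition 'performs public-works projects' holds; subcontractor verification log absent → not met
5. OSHA safety training 302 days ago vs limit 270 → not met
6. unresolved stop-work orders 1 ≤ 2 → met
7. condition 'handles asbestos abatement' holds; workers' compensation audit 33 days ago vs limit 30 → not met
8. bonding capacity review 135 days ago vs limit 120 → not met
9. fall-protection recertification 277 days ago vs limit 270 → not met
Not met: 6 of 9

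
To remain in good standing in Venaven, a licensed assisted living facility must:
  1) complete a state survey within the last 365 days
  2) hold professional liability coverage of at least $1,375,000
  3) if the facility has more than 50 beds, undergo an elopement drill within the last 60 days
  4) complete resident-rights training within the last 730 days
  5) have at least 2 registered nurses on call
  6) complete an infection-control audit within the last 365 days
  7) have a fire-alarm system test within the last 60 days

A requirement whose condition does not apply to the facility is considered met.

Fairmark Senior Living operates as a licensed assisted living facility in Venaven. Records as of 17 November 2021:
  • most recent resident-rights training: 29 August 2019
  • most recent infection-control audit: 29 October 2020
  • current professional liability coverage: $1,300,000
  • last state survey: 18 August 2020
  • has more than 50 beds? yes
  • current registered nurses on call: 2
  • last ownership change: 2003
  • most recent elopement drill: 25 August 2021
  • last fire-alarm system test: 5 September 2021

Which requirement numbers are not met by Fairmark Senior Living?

1, 2, 3, 4, 6, 7

1. state survey 456 days ago vs limit 365 → not met
2. professional liability coverage $1,300,000 < $1,375,000 → not met
3. condition 'has more than 50 beds' holds; elopement drill 84 days ago vs limit 60 → not met
4. resident-rights training 811 days ago vs limit 730 → not met
5. registered nurses on call 2 ≥ 2 → met
6. infection-control audit 384 days ago vs limit 365 → not met
7. fire-alarm system test 73 days ago vs limit 60 → not met
Not met: 1, 2, 3, 4, 6, 7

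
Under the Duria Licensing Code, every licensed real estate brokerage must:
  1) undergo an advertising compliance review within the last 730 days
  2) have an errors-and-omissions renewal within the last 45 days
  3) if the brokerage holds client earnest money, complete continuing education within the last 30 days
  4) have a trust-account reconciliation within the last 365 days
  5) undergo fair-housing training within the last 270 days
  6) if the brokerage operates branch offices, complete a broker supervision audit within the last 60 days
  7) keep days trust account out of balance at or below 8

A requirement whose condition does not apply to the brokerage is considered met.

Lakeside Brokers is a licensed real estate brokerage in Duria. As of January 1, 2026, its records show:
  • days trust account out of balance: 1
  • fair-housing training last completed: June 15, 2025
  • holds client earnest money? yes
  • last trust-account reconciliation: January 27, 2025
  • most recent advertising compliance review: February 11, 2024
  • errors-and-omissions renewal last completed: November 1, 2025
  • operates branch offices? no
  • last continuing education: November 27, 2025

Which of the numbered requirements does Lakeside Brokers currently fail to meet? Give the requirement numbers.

2, 3

1. advertising compliance review 690 days ago vs limit 730 → met
2. errors-and-omissions renewal 61 days ago vs limit 45 → not met
3. condition 'holds client earnest money' holds; continuing education 35 days ago vs limit 30 → not met
4. trust-account reconciliation 339 days ago vs limit 365 → met
5. fair-housing training 200 days ago vs limit 270 → met
6. condition 'operates branch offices' does not hold → requirement n/a → met
7. days trust account out of balance 1 ≤ 8 → met
Not met: 2, 3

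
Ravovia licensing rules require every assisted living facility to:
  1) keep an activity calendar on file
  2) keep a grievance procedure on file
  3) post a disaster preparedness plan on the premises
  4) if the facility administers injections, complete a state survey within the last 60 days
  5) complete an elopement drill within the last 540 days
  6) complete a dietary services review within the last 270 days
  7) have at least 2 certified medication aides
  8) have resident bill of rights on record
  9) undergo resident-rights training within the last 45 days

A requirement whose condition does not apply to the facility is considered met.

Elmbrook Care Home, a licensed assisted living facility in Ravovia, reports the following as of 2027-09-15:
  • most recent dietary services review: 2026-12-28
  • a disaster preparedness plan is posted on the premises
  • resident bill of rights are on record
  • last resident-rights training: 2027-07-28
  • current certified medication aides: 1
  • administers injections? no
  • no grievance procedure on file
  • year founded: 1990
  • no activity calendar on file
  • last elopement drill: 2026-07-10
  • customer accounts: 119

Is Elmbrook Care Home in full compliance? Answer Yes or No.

1. activity calendar absent → not met
2. grievance procedure absent → not met
3. disaster preparedness plan present → met
4. condition 'administers injections' does not hold → requirement n/a → met
5. elopement drill 432 days ago vs limit 540 → met
6. dietary services review 261 days ago vs limit 270 → met
7. certified medication aides 1 < 2 → not met
8. resident bill of rights present → met
9. resident-rights training 49 days ago vs limit 45 → not met
Not met: 1, 2, 7, 9

No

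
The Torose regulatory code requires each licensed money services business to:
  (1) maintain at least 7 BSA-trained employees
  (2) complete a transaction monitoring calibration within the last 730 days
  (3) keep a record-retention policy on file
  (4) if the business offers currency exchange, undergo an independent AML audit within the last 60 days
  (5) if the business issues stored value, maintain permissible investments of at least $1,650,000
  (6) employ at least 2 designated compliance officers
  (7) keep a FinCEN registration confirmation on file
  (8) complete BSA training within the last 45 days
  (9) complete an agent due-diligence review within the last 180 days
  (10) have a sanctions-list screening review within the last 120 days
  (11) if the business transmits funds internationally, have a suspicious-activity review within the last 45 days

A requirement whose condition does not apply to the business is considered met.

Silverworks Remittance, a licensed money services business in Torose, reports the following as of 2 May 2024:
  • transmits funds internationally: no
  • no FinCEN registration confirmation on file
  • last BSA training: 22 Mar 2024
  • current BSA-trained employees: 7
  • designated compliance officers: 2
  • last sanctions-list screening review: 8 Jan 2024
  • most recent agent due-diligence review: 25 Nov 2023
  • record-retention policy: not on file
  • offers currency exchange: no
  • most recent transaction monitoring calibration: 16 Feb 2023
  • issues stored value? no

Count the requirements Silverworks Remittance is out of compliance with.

2

1. BSA-trained employees 7 ≥ 7 → met
2. transaction monitoring calibration 441 days ago vs limit 730 → met
3. record-retention policy absent → not met
4. condition 'offers currency exchange' does not hold → requirement n/a → met
5. condition 'issues stored value' does not hold → requirement n/a → met
6. designated compliance officers 2 ≥ 2 → met
7. FinCEN registration confirmation absent → not met
8. BSA training 41 days ago vs limit 45 → met
9. agent due-diligence review 159 days ago vs limit 180 → met
10. sanctions-list screening review 115 days ago vs limit 120 → met
11. condition 'transmits funds internationally' does not hold → requirement n/a → met
Not met: 2 of 11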